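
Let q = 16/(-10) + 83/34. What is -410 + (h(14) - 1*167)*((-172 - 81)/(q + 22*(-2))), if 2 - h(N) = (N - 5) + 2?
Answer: -41810/29 ≈ -1441.7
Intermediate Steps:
h(N) = 5 - N (h(N) = 2 - ((N - 5) + 2) = 2 - ((-5 + N) + 2) = 2 - (-3 + N) = 2 + (3 - N) = 5 - N)
q = 143/170 (q = 16*(-⅒) + 83*(1/34) = -8/5 + 83/34 = 143/170 ≈ 0.84118)
-410 + (h(14) - 1*167)*((-172 - 81)/(q + 22*(-2))) = -410 + ((5 - 1*14) - 1*167)*((-172 - 81)/(143/170 + 22*(-2))) = -410 + ((5 - 14) - 167)*(-253/(143/170 - 44)) = -410 + (-9 - 167)*(-253/(-7337/170)) = -410 - (-44528)*(-170)/7337 = -410 - 176*170/29 = -410 - 29920/29 = -41810/29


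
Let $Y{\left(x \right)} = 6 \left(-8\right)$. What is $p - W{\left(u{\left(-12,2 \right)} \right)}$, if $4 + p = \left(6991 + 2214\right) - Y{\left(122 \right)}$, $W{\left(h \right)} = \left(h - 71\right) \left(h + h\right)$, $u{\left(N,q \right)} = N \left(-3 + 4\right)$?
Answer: $7257$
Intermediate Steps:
$u{\left(N,q \right)} = N$ ($u{\left(N,q \right)} = N 1 = N$)
$Y{\left(x \right)} = -48$
$W{\left(h \right)} = 2 h \left(-71 + h\right)$ ($W{\left(h \right)} = \left(-71 + h\right) 2 h = 2 h \left(-71 + h\right)$)
$p = 9249$ ($p = -4 + \left(\left(6991 + 2214\right) - -48\right) = -4 + \left(9205 + 48\right) = -4 + 9253 = 9249$)
$p - W{\left(u{\left(-12,2 \right)} \right)} = 9249 - 2 \left(-12\right) \left(-71 - 12\right) = 9249 - 2 \left(-12\right) \left(-83\right) = 9249 - 1992 = 7257$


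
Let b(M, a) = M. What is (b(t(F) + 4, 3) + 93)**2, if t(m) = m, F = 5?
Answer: 10404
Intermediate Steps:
(b(t(F) + 4, 3) + 93)**2 = ((5 + 4) + 93)**2 = (9 + 93)**2 = 102**2 = 10404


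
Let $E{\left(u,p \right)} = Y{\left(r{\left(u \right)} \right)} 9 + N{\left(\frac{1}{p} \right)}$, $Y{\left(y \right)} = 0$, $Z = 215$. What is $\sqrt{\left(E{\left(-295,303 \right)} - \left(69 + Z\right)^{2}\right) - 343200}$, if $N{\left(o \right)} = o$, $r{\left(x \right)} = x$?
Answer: $\frac{i \sqrt{38913795201}}{303} \approx 651.04 i$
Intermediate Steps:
$E{\left(u,p \right)} = \frac{1}{p}$ ($E{\left(u,p \right)} = 0 \cdot 9 + \frac{1}{p} = 0 + \frac{1}{p} = \frac{1}{p}$)
$\sqrt{\left(E{\left(-295,303 \right)} - \left(69 + Z\right)^{2}\right) - 343200} = \sqrt{\left(\frac{1}{303} - \left(69 + 215\right)^{2}\right) - 343200} = \sqrt{\left(\frac{1}{303} - 284^{2}\right) - 343200} = \sqrt{\left(\frac{1}{303} - 80656\right) - 343200} = \sqrt{- \frac{24438767}{303} - 343200} = \sqrt{- \frac{128428367}{303}} = \frac{i \sqrt{38913795201}}{303}$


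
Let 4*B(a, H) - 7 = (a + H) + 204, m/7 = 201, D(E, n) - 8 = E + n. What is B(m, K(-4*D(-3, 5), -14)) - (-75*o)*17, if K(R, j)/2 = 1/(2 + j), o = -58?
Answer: -1765093/24 ≈ -73546.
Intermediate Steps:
D(E, n) = 8 + E + n (D(E, n) = 8 + (E + n) = 8 + E + n)
K(R, j) = 2/(2 + j)
m = 1407 (m = 7*201 = 1407)
B(a, H) = 211/4 + H/4 + a/4 (B(a, H) = 7/4 + ((a + H) + 204)/4 = 7/4 + ((H + a) + 204)/4 = 7/4 + (204 + H + a)/4 = 7/4 + (51 + H/4 + a/4) = 211/4 + H/4 + a/4)
B(m, K(-4*D(-3, 5), -14)) - (-75*o)*17 = (211/4 + (2/(2 - 14))/4 + (1/4)*1407) - (-75*(-58))*17 = (211/4 + (2/(-12))/4 + 1407/4) - 4350*17 = (211/4 + (2*(-1/12))/4 + 1407/4) - 1*73950 = (211/4 + (1/4)*(-1/6) + 1407/4) - 73950 = (211/4 - 1/24 + 1407/4) - 73950 = 9707/24 - 73950 = -1765093/24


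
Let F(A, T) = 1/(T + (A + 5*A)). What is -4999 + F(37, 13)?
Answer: -1174764/235 ≈ -4999.0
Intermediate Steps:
F(A, T) = 1/(T + 6*A)
-4999 + F(37, 13) = -4999 + 1/(13 + 6*37) = -4999 + 1/(13 + 222) = -4999 + 1/235 = -1174764/235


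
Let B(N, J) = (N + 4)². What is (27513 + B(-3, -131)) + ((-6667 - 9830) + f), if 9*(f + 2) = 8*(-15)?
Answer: 33005/3 ≈ 11002.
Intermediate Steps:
B(N, J) = (4 + N)²
f = -46/3 (f = -2 + (8*(-15))/9 = -2 + (⅑)*(-120) = -2 - 40/3 = -46/3 ≈ -15.333)
(27513 + B(-3, -131)) + ((-6667 - 9830) + f) = (27513 + (4 - 3)²) + ((-6667 - 9830) - 46/3) = (27513 + 1²) + (-16497 - 46/3) = (27513 + 1) - 49537/3 = 27514 - 49537/3 = 33005/3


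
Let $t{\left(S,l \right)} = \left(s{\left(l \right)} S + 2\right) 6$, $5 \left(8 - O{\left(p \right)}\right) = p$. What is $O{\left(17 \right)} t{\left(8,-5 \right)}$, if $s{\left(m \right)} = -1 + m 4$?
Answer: $- \frac{22908}{5} \approx -4581.6$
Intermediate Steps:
$s{\left(m \right)} = -1 + 4 m$
$O{\left(p \right)} = 8 - \frac{p}{5}$
$t{\left(S,l \right)} = 12 + 6 S \left(-1 + 4 l\right)$ ($t{\left(S,l \right)} = \left(\left(-1 + 4 l\right) S + 2\right) 6 = \left(S \left(-1 + 4 l\right) + 2\right) 6 = \left(2 + S \left(-1 + 4 l\right)\right) 6 = 12 + 6 S \left(-1 + 4 l\right)$)
$O{\left(17 \right)} t{\left(8,-5 \right)} = \left(8 - \frac{17}{5}\right) \left(12 + 6 \cdot 8 \left(-1 + 4 \left(-5\right)\right)\right) = \left(8 - \frac{17}{5}\right) \left(12 + 6 \cdot 8 \left(-1 - 20\right)\right) = \frac{23 \left(12 + 6 \cdot 8 \left(-21\right)\right)}{5} = \frac{23 \left(12 - 1008\right)}{5} = \frac{23}{5} \left(-996\right) = - \frac{22908}{5}$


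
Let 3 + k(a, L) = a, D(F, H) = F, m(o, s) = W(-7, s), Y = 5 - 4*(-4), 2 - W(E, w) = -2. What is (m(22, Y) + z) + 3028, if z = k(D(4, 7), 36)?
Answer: 3033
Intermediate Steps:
W(E, w) = 4 (W(E, w) = 2 - 1*(-2) = 2 + 2 = 4)
Y = 21 (Y = 5 + 16 = 21)
m(o, s) = 4
k(a, L) = -3 + a
z = 1 (z = -3 + 4 = 1)
(m(22, Y) + z) + 3028 = (4 + 1) + 3028 = 5 + 3028 = 3033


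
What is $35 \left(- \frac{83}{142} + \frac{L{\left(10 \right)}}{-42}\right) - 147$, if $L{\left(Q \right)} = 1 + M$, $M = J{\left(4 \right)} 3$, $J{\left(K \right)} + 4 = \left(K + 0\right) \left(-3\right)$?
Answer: $- \frac{27326}{213} \approx -128.29$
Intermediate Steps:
$J{\left(K \right)} = -4 - 3 K$ ($J{\left(K \right)} = -4 + \left(K + 0\right) \left(-3\right) = -4 + K \left(-3\right) = -4 - 3 K$)
$M = -48$ ($M = \left(-4 - 12\right) 3 = \left(-16\right) 3 = -48$)
$L{\left(Q \right)} = -47$ ($L{\left(Q \right)} = 1 - 48 = -47$)
$35 \left(- \frac{83}{142} + \frac{L{\left(10 \right)}}{-42}\right) - 147 = 35 \left(- \frac{83}{142} - \frac{47}{-42}\right) - 147 = 35 \left(\left(-83\right) \frac{1}{142} - - \frac{47}{42}\right) - 147 = 35 \left(- \frac{83}{142} + \frac{47}{42}\right) - 147 = 35 \cdot \frac{797}{1491} - 147 = \frac{3985}{213} - 147 = - \frac{27326}{213}$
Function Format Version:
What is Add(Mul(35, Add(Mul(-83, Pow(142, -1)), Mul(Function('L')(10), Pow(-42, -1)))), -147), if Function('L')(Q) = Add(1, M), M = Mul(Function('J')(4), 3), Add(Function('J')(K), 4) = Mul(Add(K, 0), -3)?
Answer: Rational(-27326, 213) ≈ -128.29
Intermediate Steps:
Function('J')(K) = Add(-4, Mul(-3, K)) (Function('J')(K) = Add(-4, Mul(Add(K, 0), -3)) = Add(-4, Mul(K, -3)) = Add(-4, Mul(-3, K)))
M = -48 (M = Mul(Add(-4, Mul(-3, 4)), 3) = Mul(Add(-4, -12), 3) = Mul(-16, 3) = -48)
Function('L')(Q) = -47 (Function('L')(Q) = Add(1, -48) = -47)
Add(Mul(35, Add(Mul(-83, Pow(142, -1)), Mul(Function('L')(10), Pow(-42, -1)))), -147) = Add(Mul(35, Add(Mul(-83, Pow(142, -1)), Mul(-47, Pow(-42, -1)))), -147) = Add(Mul(35, Add(Mul(-83, Rational(1, 142)), Mul(-47, Rational(-1, 42)))), -147) = Add(Mul(35, Add(Rational(-83, 142), Rational(47, 42))), -147) = Add(Mul(35, Rational(797, 1491)), -147) = Add(Rational(3985, 213), -147) = Rational(-27326, 213)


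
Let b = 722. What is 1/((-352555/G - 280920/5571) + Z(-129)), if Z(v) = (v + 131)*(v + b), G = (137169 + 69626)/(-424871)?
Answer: 76803663/55719369140975 ≈ 1.3784e-6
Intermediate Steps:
G = -206795/424871 (G = 206795*(-1/424871) = -206795/424871 ≈ -0.48672)
Z(v) = (131 + v)*(722 + v) (Z(v) = (v + 131)*(v + 722) = (131 + v)*(722 + v))
1/((-352555/G - 280920/5571) + Z(-129)) = 1/((-352555/(-206795/424871) - 280920/5571) + (94582 + (-129)**2 + 853*(-129))) = 1/((-352555*(-424871/206795) - 280920*1/5571) + (94582 + 16641 - 110037)) = 1/((29958079081/41359 - 93640/1857) + 1186) = 1/(55628279996657/76803663 + 1186) = 1/(55719369140975/76803663) = 76803663/55719369140975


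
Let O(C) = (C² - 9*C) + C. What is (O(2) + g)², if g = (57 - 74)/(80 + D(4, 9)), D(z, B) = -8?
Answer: 776161/5184 ≈ 149.72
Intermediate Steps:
O(C) = C² - 8*C
g = -17/72 (g = (57 - 74)/(80 - 8) = -17/72 ≈ -0.23611)
(O(2) + g)² = (2*(-8 + 2) - 17/72)² = (2*(-6) - 17/72)² = (-12 - 17/72)² = (-881/72)² = 776161/5184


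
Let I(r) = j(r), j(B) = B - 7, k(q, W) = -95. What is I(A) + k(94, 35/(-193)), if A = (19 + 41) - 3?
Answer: -45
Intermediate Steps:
A = 57 (A = 60 - 3 = 57)
j(B) = -7 + B
I(r) = -7 + r
I(A) + k(94, 35/(-193)) = (-7 + 57) - 95 = 50 - 95 = -45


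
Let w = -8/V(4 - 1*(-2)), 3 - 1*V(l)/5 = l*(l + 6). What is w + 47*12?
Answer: 194588/345 ≈ 564.02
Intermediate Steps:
V(l) = 15 - 5*l*(6 + l) (V(l) = 15 - 5*l*(l + 6) = 15 - 5*l*(6 + l))
w = 8/345 (w = -8/(15 - 30*(4 - 1*(-2)) - 5*(4 - 1*(-2))²) = -8/(15 - 30*(4 + 2) - 5*(4 + 2)²) = -8/(15 - 30*6 - 5*6²) = -8/(15 - 180 - 5*36) = -8/(15 - 180 - 180) = -8/(-345) = -8*(-1/345) = 8/345 ≈ 0.023188)
w + 47*12 = 8/345 + 47*12 = 8/345 + 564 = 194588/345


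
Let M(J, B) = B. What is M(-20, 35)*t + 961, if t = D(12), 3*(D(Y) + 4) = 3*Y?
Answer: 1241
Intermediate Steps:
D(Y) = -4 + Y (D(Y) = -4 + (3*Y)/3 = -4 + Y)
t = 8 (t = -4 + 12 = 8)
M(-20, 35)*t + 961 = 35*8 + 961 = 280 + 961 = 1241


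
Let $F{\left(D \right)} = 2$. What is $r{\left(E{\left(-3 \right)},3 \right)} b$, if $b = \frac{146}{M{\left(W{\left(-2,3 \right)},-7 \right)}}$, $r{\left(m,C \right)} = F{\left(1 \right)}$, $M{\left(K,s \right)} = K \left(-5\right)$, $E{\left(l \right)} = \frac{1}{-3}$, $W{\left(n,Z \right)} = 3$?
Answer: $- \frac{292}{15} \approx -19.467$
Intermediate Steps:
$E{\left(l \right)} = - \frac{1}{3}$
$M{\left(K,s \right)} = - 5 K$
$r{\left(m,C \right)} = 2$
$b = - \frac{146}{15}$ ($b = \frac{146}{\left(-5\right) 3} = \frac{146}{-15} = 146 \left(- \frac{1}{15}\right) = - \frac{146}{15} \approx -9.7333$)
$r{\left(E{\left(-3 \right)},3 \right)} b = 2 \left(- \frac{146}{15}\right) = - \frac{292}{15}$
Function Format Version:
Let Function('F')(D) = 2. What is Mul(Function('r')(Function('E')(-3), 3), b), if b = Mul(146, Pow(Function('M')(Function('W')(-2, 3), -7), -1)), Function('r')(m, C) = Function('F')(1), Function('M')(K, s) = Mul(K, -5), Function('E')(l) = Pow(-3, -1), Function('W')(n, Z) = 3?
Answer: Rational(-292, 15) ≈ -19.467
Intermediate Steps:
Function('E')(l) = Rational(-1, 3)
Function('M')(K, s) = Mul(-5, K)
Function('r')(m, C) = 2
b = Rational(-146, 15) (b = Mul(146, Pow(Mul(-5, 3), -1)) = Mul(146, Pow(-15, -1)) = Mul(146, Rational(-1, 15)) = Rational(-146, 15) ≈ -9.7333)
Mul(Function('r')(Function('E')(-3), 3), b) = Mul(2, Rational(-146, 15)) = Rational(-292, 15)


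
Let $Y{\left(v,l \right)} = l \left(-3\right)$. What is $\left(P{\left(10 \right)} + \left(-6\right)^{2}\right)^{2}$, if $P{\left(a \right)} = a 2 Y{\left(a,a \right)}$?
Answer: $318096$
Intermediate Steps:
$Y{\left(v,l \right)} = - 3 l$
$P{\left(a \right)} = - 6 a^{2}$ ($P{\left(a \right)} = a 2 \left(- 3 a\right) = 2 a \left(- 3 a\right) = - 6 a^{2}$)
$\left(P{\left(10 \right)} + \left(-6\right)^{2}\right)^{2} = \left(- 6 \cdot 10^{2} + \left(-6\right)^{2}\right)^{2} = \left(\left(-6\right) 100 + 36\right)^{2} = \left(-600 + 36\right)^{2} = \left(-564\right)^{2} = 318096$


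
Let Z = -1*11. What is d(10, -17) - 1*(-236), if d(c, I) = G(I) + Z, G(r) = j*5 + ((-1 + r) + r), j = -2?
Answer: 180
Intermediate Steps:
G(r) = -11 + 2*r (G(r) = -2*5 + ((-1 + r) + r) = -10 + (-1 + 2*r) = -11 + 2*r)
Z = -11
d(c, I) = -22 + 2*I (d(c, I) = (-11 + 2*I) - 11 = -22 + 2*I)
d(10, -17) - 1*(-236) = (-22 + 2*(-17)) - 1*(-236) = (-22 - 34) + 236 = -56 + 236 = 180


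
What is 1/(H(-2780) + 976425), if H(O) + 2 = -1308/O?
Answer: 695/678614312 ≈ 1.0241e-6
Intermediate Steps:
H(O) = -2 - 1308/O
1/(H(-2780) + 976425) = 1/((-2 - 1308/(-2780)) + 976425) = 1/((-2 - 1308*(-1/2780)) + 976425) = 1/((-2 + 327/695) + 976425) = 1/(-1063/695 + 976425) = 1/(678614312/695) = 695/678614312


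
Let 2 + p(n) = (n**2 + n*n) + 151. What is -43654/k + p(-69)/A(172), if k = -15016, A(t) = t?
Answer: 4772757/80711 ≈ 59.134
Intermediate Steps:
p(n) = 149 + 2*n**2 (p(n) = -2 + ((n**2 + n*n) + 151) = -2 + ((n**2 + n**2) + 151) = -2 + (2*n**2 + 151) = -2 + (151 + 2*n**2) = 149 + 2*n**2)
-43654/k + p(-69)/A(172) = -43654/(-15016) + (149 + 2*(-69)**2)/172 = -43654*(-1/15016) + (149 + 2*4761)*(1/172) = 21827/7508 + (149 + 9522)*(1/172) = 21827/7508 + 9671*(1/172) = 21827/7508 + 9671/172 = 4772757/80711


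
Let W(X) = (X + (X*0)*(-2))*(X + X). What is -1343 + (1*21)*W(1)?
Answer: -1301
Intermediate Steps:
W(X) = 2*X² (W(X) = (X + 0*(-2))*(2*X) = (X + 0)*(2*X) = X*(2*X) = 2*X²)
-1343 + (1*21)*W(1) = -1343 + (1*21)*(2*1²) = -1343 + 21*(2*1) = -1343 + 21*2 = -1343 + 42 = -1301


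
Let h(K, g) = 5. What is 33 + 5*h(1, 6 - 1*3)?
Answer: 58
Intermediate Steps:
33 + 5*h(1, 6 - 1*3) = 33 + 5*5 = 33 + 25 = 58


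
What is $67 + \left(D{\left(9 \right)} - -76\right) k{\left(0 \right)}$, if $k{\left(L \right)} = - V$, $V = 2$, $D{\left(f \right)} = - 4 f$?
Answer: $-13$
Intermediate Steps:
$k{\left(L \right)} = -2$ ($k{\left(L \right)} = \left(-1\right) 2 = -2$)
$67 + \left(D{\left(9 \right)} - -76\right) k{\left(0 \right)} = 67 + \left(\left(-4\right) 9 - -76\right) \left(-2\right) = 67 + \left(-36 + 76\right) \left(-2\right) = 67 + 40 \left(-2\right) = 67 - 80 = -13$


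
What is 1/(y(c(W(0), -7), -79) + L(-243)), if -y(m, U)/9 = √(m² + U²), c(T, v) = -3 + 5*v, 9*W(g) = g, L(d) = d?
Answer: 3/6956 - √7685/62604 ≈ -0.00096901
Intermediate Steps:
W(g) = g/9
y(m, U) = -9*√(U² + m²) (y(m, U) = -9*√(m² + U²) = -9*√(U² + m²))
1/(y(c(W(0), -7), -79) + L(-243)) = 1/(-9*√((-79)² + (-3 + 5*(-7))²) - 243) = 1/(-9*√(6241 + (-3 - 35)²) - 243) = 1/(-9*√(6241 + (-38)²) - 243) = 1/(-9*√(6241 + 1444) - 243) = 1/(-9*√7685 - 243) = 1/(-243 - 9*√7685)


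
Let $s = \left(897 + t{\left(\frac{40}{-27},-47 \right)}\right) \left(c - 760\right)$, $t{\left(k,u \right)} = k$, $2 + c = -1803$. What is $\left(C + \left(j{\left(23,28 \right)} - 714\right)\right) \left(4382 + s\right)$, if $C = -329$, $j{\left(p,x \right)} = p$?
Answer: $2338475460$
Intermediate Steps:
$c = -1805$ ($c = -2 - 1803 = -1805$)
$s = -2297005$ ($s = \left(897 + \frac{40}{-27}\right) \left(-1805 - 760\right) = \left(897 + 40 \left(- \frac{1}{27}\right)\right) \left(-2565\right) = \left(897 - \frac{40}{27}\right) \left(-2565\right) = \frac{24179}{27} \left(-2565\right) = -2297005$)
$\left(C + \left(j{\left(23,28 \right)} - 714\right)\right) \left(4382 + s\right) = \left(-329 + \left(23 - 714\right)\right) \left(4382 - 2297005\right) = \left(-329 + \left(23 - 714\right)\right) \left(-2292623\right) = \left(-329 - 691\right) \left(-2292623\right) = \left(-1020\right) \left(-2292623\right) = 2338475460$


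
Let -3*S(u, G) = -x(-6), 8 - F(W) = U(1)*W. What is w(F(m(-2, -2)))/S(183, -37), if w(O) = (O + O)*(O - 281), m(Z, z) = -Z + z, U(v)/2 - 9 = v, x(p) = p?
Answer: 2184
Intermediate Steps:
U(v) = 18 + 2*v
m(Z, z) = z - Z
F(W) = 8 - 20*W (F(W) = 8 - (18 + 2*1)*W = 8 - (18 + 2)*W = 8 - 20*W)
w(O) = 2*O*(-281 + O) (w(O) = (2*O)*(-281 + O) = 2*O*(-281 + O))
S(u, G) = -2 (S(u, G) = -(-1)*(-6)/3 = -⅓*6 = -2)
w(F(m(-2, -2)))/S(183, -37) = (2*(8 - 20*(-2 - 1*(-2)))*(-281 + (8 - 20*(-2 - 1*(-2)))))/(-2) = (2*(8 - 20*(-2 + 2))*(-281 + (8 - 20*(-2 + 2))))*(-½) = (2*(8 - 20*0)*(-281 + (8 - 20*0)))*(-½) = (2*(8 + 0)*(-281 + (8 + 0)))*(-½) = (2*8*(-281 + 8))*(-½) = (2*8*(-273))*(-½) = -4368*(-½) = 2184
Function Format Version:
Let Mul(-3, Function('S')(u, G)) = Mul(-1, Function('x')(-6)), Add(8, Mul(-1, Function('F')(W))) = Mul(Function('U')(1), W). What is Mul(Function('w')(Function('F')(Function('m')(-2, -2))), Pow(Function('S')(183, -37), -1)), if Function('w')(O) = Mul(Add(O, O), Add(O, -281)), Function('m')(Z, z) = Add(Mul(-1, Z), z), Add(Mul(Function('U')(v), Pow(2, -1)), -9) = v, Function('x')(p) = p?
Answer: 2184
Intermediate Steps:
Function('U')(v) = Add(18, Mul(2, v))
Function('m')(Z, z) = Add(z, Mul(-1, Z))
Function('F')(W) = Add(8, Mul(-20, W)) (Function('F')(W) = Add(8, Mul(-1, Mul(Add(18, Mul(2, 1)), W))) = Add(8, Mul(-1, Mul(Add(18, 2), W))) = Add(8, Mul(-1, Mul(20, W))) = Add(8, Mul(-20, W)))
Function('w')(O) = Mul(2, O, Add(-281, O)) (Function('w')(O) = Mul(Mul(2, O), Add(-281, O)) = Mul(2, O, Add(-281, O)))
Function('S')(u, G) = -2 (Function('S')(u, G) = Mul(Rational(-1, 3), Mul(-1, -6)) = Mul(Rational(-1, 3), 6) = -2)
Mul(Function('w')(Function('F')(Function('m')(-2, -2))), Pow(Function('S')(183, -37), -1)) = Mul(Mul(2, Add(8, Mul(-20, Add(-2, Mul(-1, -2)))), Add(-281, Add(8, Mul(-20, Add(-2, Mul(-1, -2)))))), Pow(-2, -1)) = Mul(Mul(2, Add(8, Mul(-20, Add(-2, 2))), Add(-281, Add(8, Mul(-20, Add(-2, 2))))), Rational(-1, 2)) = Mul(Mul(2, Add(8, Mul(-20, 0)), Add(-281, Add(8, Mul(-20, 0)))), Rational(-1, 2)) = Mul(Mul(2, Add(8, 0), Add(-281, Add(8, 0))), Rational(-1, 2)) = Mul(Mul(2, 8, Add(-281, 8)), Rational(-1, 2)) = Mul(Mul(2, 8, -273), Rational(-1, 2)) = Mul(-4368, Rational(-1, 2)) = 2184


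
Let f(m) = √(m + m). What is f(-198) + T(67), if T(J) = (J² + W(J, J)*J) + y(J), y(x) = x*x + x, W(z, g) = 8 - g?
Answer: 5092 + 6*I*√11 ≈ 5092.0 + 19.9*I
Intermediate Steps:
f(m) = √2*√m (f(m) = √(2*m) = √2*√m)
y(x) = x + x² (y(x) = x² + x = x + x²)
T(J) = J² + J*(1 + J) + J*(8 - J) (T(J) = (J² + (8 - J)*J) + J*(1 + J) = (J² + J*(8 - J)) + J*(1 + J) = J² + J*(1 + J) + J*(8 - J))
f(-198) + T(67) = √2*√(-198) + 67*(9 + 67) = √2*(3*I*√22) + 67*76 = 6*I*√11 + 5092 = 5092 + 6*I*√11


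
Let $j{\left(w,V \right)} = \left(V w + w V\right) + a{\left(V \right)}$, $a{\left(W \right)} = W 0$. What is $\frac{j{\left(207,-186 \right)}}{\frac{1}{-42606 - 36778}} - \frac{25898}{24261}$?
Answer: $\frac{148304715962998}{24261} \approx 6.1129 \cdot 10^{9}$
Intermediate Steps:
$a{\left(W \right)} = 0$
$j{\left(w,V \right)} = 2 V w$ ($j{\left(w,V \right)} = \left(V w + w V\right) + 0 = \left(V w + V w\right) + 0 = 2 V w + 0 = 2 V w$)
$\frac{j{\left(207,-186 \right)}}{\frac{1}{-42606 - 36778}} - \frac{25898}{24261} = \frac{2 \left(-186\right) 207}{\frac{1}{-42606 - 36778}} - \frac{25898}{24261} = - \frac{77004}{\frac{1}{-79384}} - \frac{25898}{24261} = - \frac{77004}{- \frac{1}{79384}} - \frac{25898}{24261} = \left(-77004\right) \left(-79384\right) - \frac{25898}{24261} = 6112885536 - \frac{25898}{24261} = \frac{148304715962998}{24261}$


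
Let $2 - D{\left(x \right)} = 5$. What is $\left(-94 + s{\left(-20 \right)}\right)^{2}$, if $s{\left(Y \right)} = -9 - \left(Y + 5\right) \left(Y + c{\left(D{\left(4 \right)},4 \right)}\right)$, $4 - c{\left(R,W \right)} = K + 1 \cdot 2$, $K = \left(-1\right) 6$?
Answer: $80089$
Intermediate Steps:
$D{\left(x \right)} = -3$ ($D{\left(x \right)} = 2 - 5 = -3$)
$K = -6$
$c{\left(R,W \right)} = 8$ ($c{\left(R,W \right)} = 4 - \left(-6 + 1 \cdot 2\right) = 4 - \left(-6 + 2\right) = 4 - -4 = 4 + 4 = 8$)
$s{\left(Y \right)} = -9 - \left(5 + Y\right) \left(8 + Y\right)$ ($s{\left(Y \right)} = -9 - \left(Y + 5\right) \left(Y + 8\right) = -9 - \left(5 + Y\right) \left(8 + Y\right)$)
$\left(-94 + s{\left(-20 \right)}\right)^{2} = \left(-94 - 189\right)^{2} = \left(-283\right)^{2} = 80089$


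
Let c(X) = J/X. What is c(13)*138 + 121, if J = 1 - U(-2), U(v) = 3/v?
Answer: 1918/13 ≈ 147.54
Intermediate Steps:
J = 5/2 (J = 1 - 3/(-2) = 1 - 3*(-1)/2 = 1 - 1*(-3/2) = 1 + 3/2 = 5/2 ≈ 2.5000)
c(X) = 5/(2*X)
c(13)*138 + 121 = ((5/2)/13)*138 + 121 = ((5/2)*(1/13))*138 + 121 = (5/26)*138 + 121 = 345/13 + 121 = 1918/13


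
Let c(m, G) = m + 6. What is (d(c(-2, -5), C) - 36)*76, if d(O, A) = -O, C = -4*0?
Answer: -3040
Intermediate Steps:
C = 0
c(m, G) = 6 + m
(d(c(-2, -5), C) - 36)*76 = (-(6 - 2) - 36)*76 = (-1*4 - 36)*76 = (-4 - 36)*76 = -40*76 = -3040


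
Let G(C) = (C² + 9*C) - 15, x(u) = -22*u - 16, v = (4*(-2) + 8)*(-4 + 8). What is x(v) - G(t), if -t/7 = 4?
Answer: -533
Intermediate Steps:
v = 0 (v = (-8 + 8)*4 = 0*4 = 0)
t = -28 (t = -7*4 = -28)
x(u) = -16 - 22*u
G(C) = -15 + C² + 9*C
x(v) - G(t) = (-16 - 22*0) - (-15 + (-28)² + 9*(-28)) = (-16 + 0) - (-15 + 784 - 252) = -16 - 1*517 = -16 - 517 = -533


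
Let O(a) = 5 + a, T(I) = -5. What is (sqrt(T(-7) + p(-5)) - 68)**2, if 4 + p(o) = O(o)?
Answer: 4615 - 408*I ≈ 4615.0 - 408.0*I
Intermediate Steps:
p(o) = 1 + o (p(o) = -4 + (5 + o) = 1 + o)
(sqrt(T(-7) + p(-5)) - 68)**2 = (sqrt(-5 + (1 - 5)) - 68)**2 = (sqrt(-5 - 4) - 68)**2 = (sqrt(-9) - 68)**2 = (3*I - 68)**2 = (-68 + 3*I)**2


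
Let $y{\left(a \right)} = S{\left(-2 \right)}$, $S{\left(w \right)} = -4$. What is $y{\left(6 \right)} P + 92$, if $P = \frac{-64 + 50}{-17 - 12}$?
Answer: $\frac{2612}{29} \approx 90.069$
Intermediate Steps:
$P = \frac{14}{29}$ ($P = - \frac{14}{-29} = \left(-14\right) \left(- \frac{1}{29}\right) = \frac{14}{29} \approx 0.48276$)
$y{\left(a \right)} = -4$
$y{\left(6 \right)} P + 92 = \left(-4\right) \frac{14}{29} + 92 = - \frac{56}{29} + 92 = \frac{2612}{29}$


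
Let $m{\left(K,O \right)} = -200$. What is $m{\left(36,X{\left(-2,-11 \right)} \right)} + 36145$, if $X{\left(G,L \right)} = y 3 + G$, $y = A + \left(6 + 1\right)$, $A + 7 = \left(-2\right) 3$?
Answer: $35945$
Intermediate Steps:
$A = -13$ ($A = -7 - 6 = -13$)
$y = -6$ ($y = -13 + \left(6 + 1\right) = -13 + 7 = -6$)
$X{\left(G,L \right)} = -18 + G$ ($X{\left(G,L \right)} = \left(-6\right) 3 + G = -18 + G$)
$m{\left(36,X{\left(-2,-11 \right)} \right)} + 36145 = -200 + 36145 = 35945$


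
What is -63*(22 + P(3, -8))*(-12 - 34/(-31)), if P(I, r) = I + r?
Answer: 361998/31 ≈ 11677.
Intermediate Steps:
-63*(22 + P(3, -8))*(-12 - 34/(-31)) = -63*(22 + (3 - 8))*(-12 - 34/(-31)) = -63*(22 - 5)*(-12 - 34*(-1/31)) = -1071*(-12 + 34/31) = -1071*(-338)/31 = -63*(-5746/31) = 361998/31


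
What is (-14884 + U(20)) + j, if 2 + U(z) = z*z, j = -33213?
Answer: -47699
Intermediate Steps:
U(z) = -2 + z**2 (U(z) = -2 + z*z = -2 + z**2)
(-14884 + U(20)) + j = (-14884 + (-2 + 20**2)) - 33213 = (-14884 + (-2 + 400)) - 33213 = (-14884 + 398) - 33213 = -14486 - 33213 = -47699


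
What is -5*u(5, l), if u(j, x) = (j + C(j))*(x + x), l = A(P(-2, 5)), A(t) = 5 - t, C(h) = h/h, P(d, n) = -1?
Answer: -360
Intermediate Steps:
C(h) = 1
l = 6 (l = 5 - 1*(-1) = 5 + 1 = 6)
u(j, x) = 2*x*(1 + j) (u(j, x) = (j + 1)*(x + x) = (1 + j)*(2*x) = 2*x*(1 + j))
-5*u(5, l) = -10*6*(1 + 5) = -10*6*6 = -5*72 = -360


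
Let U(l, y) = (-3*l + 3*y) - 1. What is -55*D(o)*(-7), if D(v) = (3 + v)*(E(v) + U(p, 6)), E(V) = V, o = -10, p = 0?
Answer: -18865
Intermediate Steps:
U(l, y) = -1 - 3*l + 3*y
D(v) = (3 + v)*(17 + v) (D(v) = (3 + v)*(v + (-1 - 3*0 + 3*6)) = (3 + v)*(v + (-1 + 0 + 18)) = (3 + v)*(v + 17) = (3 + v)*(17 + v))
-55*D(o)*(-7) = -55*(51 + (-10)**2 + 20*(-10))*(-7) = -55*(51 + 100 - 200)*(-7) = -55*(-49)*(-7) = 2695*(-7) = -18865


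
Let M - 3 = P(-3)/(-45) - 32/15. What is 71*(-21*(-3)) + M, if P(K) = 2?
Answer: 201322/45 ≈ 4473.8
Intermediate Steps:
M = 37/45 (M = 3 + (2/(-45) - 32/15) = 3 + (2*(-1/45) - 32*1/15) = 3 + (-2/45 - 32/15) = 3 - 98/45 = 37/45 ≈ 0.82222)
71*(-21*(-3)) + M = 71*(-21*(-3)) + 37/45 = 71*63 + 37/45 = 4473 + 37/45 = 201322/45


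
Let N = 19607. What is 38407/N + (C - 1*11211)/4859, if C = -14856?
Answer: -324476056/95270413 ≈ -3.4058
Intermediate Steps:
38407/N + (C - 1*11211)/4859 = 38407/19607 + (-14856 - 1*11211)/4859 = 38407*(1/19607) + (-14856 - 11211)*(1/4859) = 38407/19607 - 26067*1/4859 = 38407/19607 - 26067/4859 = -324476056/95270413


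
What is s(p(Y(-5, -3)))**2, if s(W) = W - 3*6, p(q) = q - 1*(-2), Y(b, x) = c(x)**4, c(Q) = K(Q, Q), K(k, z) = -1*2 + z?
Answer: 370881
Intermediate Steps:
K(k, z) = -2 + z
c(Q) = -2 + Q
Y(b, x) = (-2 + x)**4
p(q) = 2 + q (p(q) = q + 2 = 2 + q)
s(W) = -18 + W (s(W) = W - 18 = -18 + W)
s(p(Y(-5, -3)))**2 = (-18 + (2 + (-2 - 3)**4))**2 = (-18 + (2 + (-5)**4))**2 = (-18 + (2 + 625))**2 = (-18 + 627)**2 = 609**2 = 370881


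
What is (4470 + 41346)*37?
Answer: 1695192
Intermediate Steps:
(4470 + 41346)*37 = 45816*37 = 1695192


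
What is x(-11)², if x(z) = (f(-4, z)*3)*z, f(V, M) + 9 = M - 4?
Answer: 627264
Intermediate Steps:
f(V, M) = -13 + M (f(V, M) = -9 + (M - 4) = -9 + (-4 + M) = -13 + M)
x(z) = z*(-39 + 3*z) (x(z) = ((-13 + z)*3)*z = (-39 + 3*z)*z = z*(-39 + 3*z))
x(-11)² = (3*(-11)*(-13 - 11))² = (3*(-11)*(-24))² = 792² = 627264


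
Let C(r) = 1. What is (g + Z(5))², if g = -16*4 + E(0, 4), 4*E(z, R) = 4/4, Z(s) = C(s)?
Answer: 63001/16 ≈ 3937.6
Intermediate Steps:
Z(s) = 1
E(z, R) = ¼ (E(z, R) = (4/4)/4 = (4*(¼))/4 = (¼)*1 = ¼)
g = -255/4 (g = -16*4 + ¼ = -64 + ¼ = -255/4 ≈ -63.750)
(g + Z(5))² = (-255/4 + 1)² = (-251/4)² = 63001/16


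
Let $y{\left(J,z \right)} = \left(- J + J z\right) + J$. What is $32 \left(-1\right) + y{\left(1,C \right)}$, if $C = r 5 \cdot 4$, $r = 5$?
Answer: $68$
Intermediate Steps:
$C = 100$ ($C = 5 \cdot 5 \cdot 4 = 25 \cdot 4 = 100$)
$y{\left(J,z \right)} = J z$
$32 \left(-1\right) + y{\left(1,C \right)} = 32 \left(-1\right) + 1 \cdot 100 = -32 + 100 = 68$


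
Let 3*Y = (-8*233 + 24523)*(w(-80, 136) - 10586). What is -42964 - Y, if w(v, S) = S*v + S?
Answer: 161062526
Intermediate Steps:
w(v, S) = S + S*v
Y = -161105490 (Y = ((-8*233 + 24523)*(136*(1 - 80) - 10586))/3 = ((-1864 + 24523)*(136*(-79) - 10586))/3 = (22659*(-10744 - 10586))/3 = (22659*(-21330))/3 = (⅓)*(-483316470) = -161105490)
-42964 - Y = -42964 - 1*(-161105490) = -42964 + 161105490 = 161062526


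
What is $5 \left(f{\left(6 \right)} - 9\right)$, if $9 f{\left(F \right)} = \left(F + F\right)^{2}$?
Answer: $35$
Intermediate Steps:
$f{\left(F \right)} = \frac{4 F^{2}}{9}$ ($f{\left(F \right)} = \frac{\left(F + F\right)^{2}}{9} = \frac{\left(2 F\right)^{2}}{9} = \frac{4 F^{2}}{9}$)
$5 \left(f{\left(6 \right)} - 9\right) = 5 \left(\frac{4 \cdot 6^{2}}{9} - 9\right) = 5 \left(\frac{4}{9} \cdot 36 - 9\right) = 5 \left(16 - 9\right) = 5 \cdot 7 = 35$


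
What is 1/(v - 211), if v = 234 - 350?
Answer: -1/327 ≈ -0.0030581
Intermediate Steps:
v = -116
1/(v - 211) = 1/(-116 - 211) = 1/(-327) = -1/327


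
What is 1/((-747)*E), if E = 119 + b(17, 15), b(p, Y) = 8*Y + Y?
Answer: -1/189738 ≈ -5.2704e-6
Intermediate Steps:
b(p, Y) = 9*Y
E = 254 (E = 119 + 9*15 = 119 + 135 = 254)
1/((-747)*E) = 1/(-747*254) = -1/747*1/254 = -1/189738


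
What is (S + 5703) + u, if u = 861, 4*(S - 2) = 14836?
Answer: 10275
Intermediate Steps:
S = 3711 (S = 2 + (1/4)*14836 = 2 + 3709 = 3711)
(S + 5703) + u = (3711 + 5703) + 861 = 9414 + 861 = 10275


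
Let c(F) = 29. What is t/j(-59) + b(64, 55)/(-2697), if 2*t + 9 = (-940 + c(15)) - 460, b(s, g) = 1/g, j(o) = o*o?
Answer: -102354631/516354135 ≈ -0.19823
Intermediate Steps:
j(o) = o²
t = -690 (t = -9/2 + ((-940 + 29) - 460)/2 = -9/2 + (-911 - 460)/2 = -9/2 + (½)*(-1371) = -9/2 - 1371/2 = -690)
t/j(-59) + b(64, 55)/(-2697) = -690/((-59)²) + 1/(55*(-2697)) = -690/3481 + (1/55)*(-1/2697) = -690*1/3481 - 1/148335 = -690/3481 - 1/148335 = -102354631/516354135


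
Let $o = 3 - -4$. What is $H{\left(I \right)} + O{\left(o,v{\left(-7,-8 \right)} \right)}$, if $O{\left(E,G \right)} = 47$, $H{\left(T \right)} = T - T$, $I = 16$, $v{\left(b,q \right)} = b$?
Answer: $47$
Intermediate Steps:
$H{\left(T \right)} = 0$
$o = 7$ ($o = 3 + 4 = 7$)
$H{\left(I \right)} + O{\left(o,v{\left(-7,-8 \right)} \right)} = 0 + 47 = 47$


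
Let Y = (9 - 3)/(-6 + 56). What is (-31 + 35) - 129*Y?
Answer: -287/25 ≈ -11.480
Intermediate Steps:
Y = 3/25 (Y = 6/50 = 6*(1/50) = 3/25 ≈ 0.12000)
(-31 + 35) - 129*Y = (-31 + 35) - 129*3/25 = 4 - 387/25 = -287/25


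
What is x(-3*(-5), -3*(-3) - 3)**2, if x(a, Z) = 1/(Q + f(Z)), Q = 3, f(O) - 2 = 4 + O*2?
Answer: 1/441 ≈ 0.0022676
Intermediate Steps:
f(O) = 6 + 2*O (f(O) = 2 + (4 + O*2) = 2 + (4 + 2*O) = 6 + 2*O)
x(a, Z) = 1/(9 + 2*Z) (x(a, Z) = 1/(3 + (6 + 2*Z)) = 1/(9 + 2*Z))
x(-3*(-5), -3*(-3) - 3)**2 = (1/(9 + 2*(-3*(-3) - 3)))**2 = (1/(9 + 2*(9 - 3)))**2 = (1/(9 + 2*6))**2 = (1/(9 + 12))**2 = (1/21)**2 = 1/441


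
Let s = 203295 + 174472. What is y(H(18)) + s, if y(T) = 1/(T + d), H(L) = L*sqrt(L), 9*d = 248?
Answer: 19402490608/51361 + 2187*sqrt(2)/205444 ≈ 3.7777e+5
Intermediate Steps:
d = 248/9 (d = (1/9)*248 = 248/9 ≈ 27.556)
H(L) = L**(3/2)
s = 377767
y(T) = 1/(248/9 + T) (y(T) = 1/(T + 248/9) = 1/(248/9 + T))
y(H(18)) + s = 9/(248 + 9*18**(3/2)) + 377767 = 9/(248 + 9*(54*sqrt(2))) + 377767 = 9/(248 + 486*sqrt(2)) + 377767 = 377767 + 9/(248 + 486*sqrt(2))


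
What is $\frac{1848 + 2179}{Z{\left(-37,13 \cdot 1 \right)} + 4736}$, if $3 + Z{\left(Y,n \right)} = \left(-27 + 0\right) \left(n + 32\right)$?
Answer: $\frac{4027}{3518} \approx 1.1447$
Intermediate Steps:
$Z{\left(Y,n \right)} = -867 - 27 n$ ($Z{\left(Y,n \right)} = -3 + \left(-27 + 0\right) \left(n + 32\right) = -3 - 27 \left(32 + n\right) = -3 - \left(864 + 27 n\right) = -867 - 27 n$)
$\frac{1848 + 2179}{Z{\left(-37,13 \cdot 1 \right)} + 4736} = \frac{1848 + 2179}{\left(-867 - 27 \cdot 13 \cdot 1\right) + 4736} = \frac{4027}{\left(-867 - 351\right) + 4736} = \frac{4027}{-1218 + 4736} = \frac{4027}{3518}$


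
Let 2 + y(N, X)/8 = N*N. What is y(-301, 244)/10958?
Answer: 362396/5479 ≈ 66.143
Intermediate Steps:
y(N, X) = -16 + 8*N² (y(N, X) = -16 + 8*(N*N) = -16 + 8*N²)
y(-301, 244)/10958 = (-16 + 8*(-301)²)/10958 = (-16 + 8*90601)*(1/10958) = (-16 + 724808)*(1/10958) = 724792*(1/10958) = 362396/5479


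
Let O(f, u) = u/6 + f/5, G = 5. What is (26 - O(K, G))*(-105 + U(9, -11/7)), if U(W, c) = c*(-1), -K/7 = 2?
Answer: -303718/105 ≈ -2892.6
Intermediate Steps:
K = -14 (K = -7*2 = -14)
O(f, u) = f/5 + u/6 (O(f, u) = u*(⅙) + f*(⅕) = u/6 + f/5 = f/5 + u/6)
U(W, c) = -c
(26 - O(K, G))*(-105 + U(9, -11/7)) = (26 - ((⅕)*(-14) + (⅙)*5))*(-105 - (-11)/7) = (26 - (-14/5 + ⅚))*(-105 - (-11)/7) = (26 - 1*(-59/30))*(-105 - 1*(-11/7)) = (26 + 59/30)*(-105 + 11/7) = (839/30)*(-724/7) = -303718/105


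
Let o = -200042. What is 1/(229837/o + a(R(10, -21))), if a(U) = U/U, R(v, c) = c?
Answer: -200042/29795 ≈ -6.7139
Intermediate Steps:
a(U) = 1
1/(229837/o + a(R(10, -21))) = 1/(229837/(-200042) + 1) = 1/(229837*(-1/200042) + 1) = 1/(-229837/200042 + 1) = 1/(-29795/200042) = -200042/29795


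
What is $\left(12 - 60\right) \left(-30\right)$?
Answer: $1440$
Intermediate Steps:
$\left(12 - 60\right) \left(-30\right) = \left(-48\right) \left(-30\right) = 1440$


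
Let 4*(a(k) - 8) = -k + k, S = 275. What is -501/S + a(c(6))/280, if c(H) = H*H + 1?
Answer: -3452/1925 ≈ -1.7932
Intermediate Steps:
c(H) = 1 + H**2 (c(H) = H**2 + 1 = 1 + H**2)
a(k) = 8 (a(k) = 8 + (-k + k)/4 = 8 + (1/4)*0 = 8 + 0 = 8)
-501/S + a(c(6))/280 = -501/275 + 8/280 = -501*1/275 + 8*(1/280) = -501/275 + 1/35 = -3452/1925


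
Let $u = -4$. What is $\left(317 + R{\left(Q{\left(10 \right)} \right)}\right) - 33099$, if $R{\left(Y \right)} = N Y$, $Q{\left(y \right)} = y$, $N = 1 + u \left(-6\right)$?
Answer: $-32532$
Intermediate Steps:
$N = 25$ ($N = 1 - -24 = 1 + 24 = 25$)
$R{\left(Y \right)} = 25 Y$
$\left(317 + R{\left(Q{\left(10 \right)} \right)}\right) - 33099 = \left(317 + 25 \cdot 10\right) - 33099 = \left(317 + 250\right) - 33099 = 567 - 33099 = -32532$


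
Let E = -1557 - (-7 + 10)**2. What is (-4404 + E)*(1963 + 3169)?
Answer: -30638040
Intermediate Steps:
E = -1566 (E = -1557 - 1*3**2 = -1557 - 1*9 = -1557 - 9 = -1566)
(-4404 + E)*(1963 + 3169) = (-4404 - 1566)*(1963 + 3169) = -5970*5132 = -30638040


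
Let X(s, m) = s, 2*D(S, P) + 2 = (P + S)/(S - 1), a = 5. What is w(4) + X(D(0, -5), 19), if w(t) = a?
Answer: 13/2 ≈ 6.5000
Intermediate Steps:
w(t) = 5
D(S, P) = -1 + (P + S)/(2*(-1 + S)) (D(S, P) = -1 + ((P + S)/(S - 1))/2 = -1 + ((P + S)/(-1 + S))/2 = -1 + (P + S)/(2*(-1 + S)))
w(4) + X(D(0, -5), 19) = 5 + (2 - 5 - 1*0)/(2*(-1 + 0)) = 5 + (½)*(2 - 5 + 0)/(-1) = 5 + (½)*(-1)*(-3) = 5 + 3/2 = 13/2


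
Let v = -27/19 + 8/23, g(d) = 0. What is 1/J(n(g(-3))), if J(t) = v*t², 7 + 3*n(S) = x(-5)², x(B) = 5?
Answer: -437/16884 ≈ -0.025882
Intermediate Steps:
v = -469/437 (v = -27*1/19 + 8*(1/23) = -27/19 + 8/23 = -469/437 ≈ -1.0732)
n(S) = 6 (n(S) = -7/3 + (⅓)*5² = -7/3 + (⅓)*25 = -7/3 + 25/3 = 6)
J(t) = -469*t²/437
1/J(n(g(-3))) = 1/(-469/437*6²) = 1/(-469/437*36) = 1/(-16884/437) = -437/16884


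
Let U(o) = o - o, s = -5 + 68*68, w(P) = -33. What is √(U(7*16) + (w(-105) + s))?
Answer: √4586 ≈ 67.720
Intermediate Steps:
s = 4619 (s = -5 + 4624 = 4619)
U(o) = 0
√(U(7*16) + (w(-105) + s)) = √(0 + (-33 + 4619)) = √(0 + 4586) = √4586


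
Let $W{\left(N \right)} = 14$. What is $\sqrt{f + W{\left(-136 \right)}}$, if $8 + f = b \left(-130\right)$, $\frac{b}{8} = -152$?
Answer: $\sqrt{158086} \approx 397.6$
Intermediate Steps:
$b = -1216$ ($b = 8 \left(-152\right) = -1216$)
$f = 158072$ ($f = -8 - -158080 = -8 + 158080 = 158072$)
$\sqrt{f + W{\left(-136 \right)}} = \sqrt{158072 + 14} = \sqrt{158086}$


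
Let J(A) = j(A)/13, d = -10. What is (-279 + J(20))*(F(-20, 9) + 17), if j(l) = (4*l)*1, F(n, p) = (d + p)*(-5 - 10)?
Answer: -113504/13 ≈ -8731.1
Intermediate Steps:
F(n, p) = 150 - 15*p (F(n, p) = (-10 + p)*(-5 - 10) = (-10 + p)*(-15) = 150 - 15*p)
j(l) = 4*l
J(A) = 4*A/13 (J(A) = (4*A)/13 = (4*A)*(1/13) = 4*A/13)
(-279 + J(20))*(F(-20, 9) + 17) = (-279 + (4/13)*20)*((150 - 15*9) + 17) = (-279 + 80/13)*((150 - 135) + 17) = -3547*(15 + 17)/13 = -3547/13*32 = -113504/13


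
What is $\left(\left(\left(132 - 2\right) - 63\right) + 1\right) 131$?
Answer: $8908$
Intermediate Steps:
$\left(\left(\left(132 - 2\right) - 63\right) + 1\right) 131 = \left(\left(130 - 63\right) + 1\right) 131 = \left(67 + 1\right) 131 = 68 \cdot 131 = 8908$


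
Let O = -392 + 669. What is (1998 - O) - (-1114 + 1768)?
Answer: 1067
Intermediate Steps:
O = 277
(1998 - O) - (-1114 + 1768) = (1998 - 1*277) - (-1114 + 1768) = (1998 - 277) - 1*654 = 1721 - 654 = 1067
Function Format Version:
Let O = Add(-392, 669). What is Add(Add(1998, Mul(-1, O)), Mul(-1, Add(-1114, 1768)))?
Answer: 1067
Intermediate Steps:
O = 277
Add(Add(1998, Mul(-1, O)), Mul(-1, Add(-1114, 1768))) = Add(Add(1998, Mul(-1, 277)), Mul(-1, Add(-1114, 1768))) = Add(Add(1998, -277), Mul(-1, 654)) = Add(1721, -654) = 1067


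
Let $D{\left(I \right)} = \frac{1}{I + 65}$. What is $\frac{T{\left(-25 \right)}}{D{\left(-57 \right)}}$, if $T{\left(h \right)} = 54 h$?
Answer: $-10800$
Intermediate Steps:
$D{\left(I \right)} = \frac{1}{65 + I}$
$\frac{T{\left(-25 \right)}}{D{\left(-57 \right)}} = \frac{54 \left(-25\right)}{\frac{1}{65 - 57}} = - \frac{1350}{\frac{1}{8}} = - 1350 \frac{1}{\frac{1}{8}} = \left(-1350\right) 8 = -10800$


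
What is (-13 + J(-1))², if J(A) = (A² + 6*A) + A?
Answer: 361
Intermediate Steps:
J(A) = A² + 7*A
(-13 + J(-1))² = (-13 - (7 - 1))² = (-13 - 1*6)² = (-13 - 6)² = (-19)² = 361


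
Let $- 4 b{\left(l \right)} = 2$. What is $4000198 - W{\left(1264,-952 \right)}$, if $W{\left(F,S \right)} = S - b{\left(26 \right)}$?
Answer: $\frac{8002299}{2} \approx 4.0011 \cdot 10^{6}$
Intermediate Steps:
$b{\left(l \right)} = - \frac{1}{2}$ ($b{\left(l \right)} = \left(- \frac{1}{4}\right) 2 = - \frac{1}{2}$)
$W{\left(F,S \right)} = \frac{1}{2} + S$ ($W{\left(F,S \right)} = S - - \frac{1}{2} = S + \frac{1}{2} = \frac{1}{2} + S$)
$4000198 - W{\left(1264,-952 \right)} = 4000198 - \left(\frac{1}{2} - 952\right) = 4000198 - - \frac{1903}{2} = 4000198 + \frac{1903}{2} = \frac{8002299}{2}$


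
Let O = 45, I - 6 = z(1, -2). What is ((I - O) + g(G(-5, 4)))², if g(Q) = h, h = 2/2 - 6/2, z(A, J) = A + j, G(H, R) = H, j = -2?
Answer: 1764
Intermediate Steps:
z(A, J) = -2 + A (z(A, J) = A - 2 = -2 + A)
I = 5 (I = 6 + (-2 + 1) = 6 - 1 = 5)
h = -2 (h = 2*(½) - 6*½ = 1 - 3 = -2)
g(Q) = -2
((I - O) + g(G(-5, 4)))² = ((5 - 1*45) - 2)² = ((5 - 45) - 2)² = (-40 - 2)² = (-42)² = 1764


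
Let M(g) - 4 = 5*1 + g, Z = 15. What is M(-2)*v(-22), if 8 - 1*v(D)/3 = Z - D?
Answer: -609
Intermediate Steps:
v(D) = -21 + 3*D (v(D) = 24 - 3*(15 - D) = 24 + (-45 + 3*D) = -21 + 3*D)
M(g) = 9 + g (M(g) = 4 + (5*1 + g) = 4 + (5 + g) = 9 + g)
M(-2)*v(-22) = (9 - 2)*(-21 + 3*(-22)) = 7*(-21 - 66) = 7*(-87) = -609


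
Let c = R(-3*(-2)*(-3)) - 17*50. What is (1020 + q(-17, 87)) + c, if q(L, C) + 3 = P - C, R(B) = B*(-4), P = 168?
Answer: 320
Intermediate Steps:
R(B) = -4*B
q(L, C) = 165 - C (q(L, C) = -3 + (168 - C) = 165 - C)
c = -778 (c = -4*(-3*(-2))*(-3) - 17*50 = -24*(-3) - 850 = -4*(-18) - 850 = 72 - 850 = -778)
(1020 + q(-17, 87)) + c = (1020 + (165 - 1*87)) - 778 = (1020 + (165 - 87)) - 778 = (1020 + 78) - 778 = 1098 - 778 = 320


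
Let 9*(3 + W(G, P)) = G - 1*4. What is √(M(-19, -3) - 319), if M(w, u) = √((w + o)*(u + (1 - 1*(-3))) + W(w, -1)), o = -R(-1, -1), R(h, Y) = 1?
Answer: √(-2871 + 3*I*√230)/3 ≈ 0.14152 + 17.861*I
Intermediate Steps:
W(G, P) = -31/9 + G/9 (W(G, P) = -3 + (G - 1*4)/9 = -3 + (G - 4)/9 = -3 + (-4 + G)/9 = -3 + (-4/9 + G/9) = -31/9 + G/9)
o = -1 (o = -1*1 = -1)
M(w, u) = √(-31/9 + w/9 + (-1 + w)*(4 + u)) (M(w, u) = √((w - 1)*(u + (1 - 1*(-3))) + (-31/9 + w/9)) = √((-1 + w)*(u + (1 + 3)) + (-31/9 + w/9)) = √((-1 + w)*(u + 4) + (-31/9 + w/9)) = √((-1 + w)*(4 + u) + (-31/9 + w/9)) = √(-31/9 + w/9 + (-1 + w)*(4 + u)))
√(M(-19, -3) - 319) = √(√(-67 - 9*(-3) + 37*(-19) + 9*(-3)*(-19))/3 - 319) = √(√(-67 + 27 - 703 + 513)/3 - 319) = √(√(-230)/3 - 319) = √((I*√230)/3 - 319) = √(I*√230/3 - 319) = √(-319 + I*√230/3)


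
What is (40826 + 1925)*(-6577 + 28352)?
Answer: 930903025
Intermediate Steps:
(40826 + 1925)*(-6577 + 28352) = 42751*21775 = 930903025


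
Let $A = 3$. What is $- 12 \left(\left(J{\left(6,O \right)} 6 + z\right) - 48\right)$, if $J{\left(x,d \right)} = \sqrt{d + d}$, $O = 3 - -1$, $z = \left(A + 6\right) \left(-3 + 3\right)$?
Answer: $576 - 144 \sqrt{2} \approx 372.35$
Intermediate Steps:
$z = 0$ ($z = \left(3 + 6\right) \left(-3 + 3\right) = 9 \cdot 0 = 0$)
$O = 4$ ($O = 3 + 1 = 4$)
$J{\left(x,d \right)} = \sqrt{2} \sqrt{d}$ ($J{\left(x,d \right)} = \sqrt{2 d} = \sqrt{2} \sqrt{d}$)
$- 12 \left(\left(J{\left(6,O \right)} 6 + z\right) - 48\right) = - 12 \left(\left(\sqrt{2} \sqrt{4} \cdot 6 + 0\right) - 48\right) = - 12 \left(\left(\sqrt{2} \cdot 2 \cdot 6 + 0\right) - 48\right) = - 12 \left(\left(2 \sqrt{2} \cdot 6 + 0\right) - 48\right) = - 12 \left(\left(12 \sqrt{2} + 0\right) - 48\right) = - 12 \left(12 \sqrt{2} - 48\right) = - 12 \left(-48 + 12 \sqrt{2}\right) = 576 - 144 \sqrt{2}$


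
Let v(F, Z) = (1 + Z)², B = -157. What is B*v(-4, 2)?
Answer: -1413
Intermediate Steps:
B*v(-4, 2) = -157*(1 + 2)² = -157*3² = -157*9 = -1413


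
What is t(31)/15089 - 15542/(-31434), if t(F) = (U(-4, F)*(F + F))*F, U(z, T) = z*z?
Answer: 600585803/237153813 ≈ 2.5325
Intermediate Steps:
U(z, T) = z²
t(F) = 32*F² (t(F) = ((-4)²*(F + F))*F = (16*(2*F))*F = (32*F)*F = 32*F²)
t(31)/15089 - 15542/(-31434) = (32*31²)/15089 - 15542/(-31434) = (32*961)*(1/15089) - 15542*(-1/31434) = 30752*(1/15089) + 7771/15717 = 30752/15089 + 7771/15717 = 600585803/237153813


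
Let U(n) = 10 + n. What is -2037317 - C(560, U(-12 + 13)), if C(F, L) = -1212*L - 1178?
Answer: -2022807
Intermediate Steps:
C(F, L) = -1178 - 1212*L
-2037317 - C(560, U(-12 + 13)) = -2037317 - (-1178 - 1212*(10 + (-12 + 13))) = -2037317 - (-1178 - 1212*(10 + 1)) = -2037317 - (-1178 - 1212*11) = -2037317 - (-1178 - 13332) = -2037317 - 1*(-14510) = -2037317 + 14510 = -2022807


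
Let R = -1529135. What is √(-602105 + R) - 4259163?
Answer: -4259163 + 2*I*√532810 ≈ -4.2592e+6 + 1459.9*I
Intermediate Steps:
√(-602105 + R) - 4259163 = √(-602105 - 1529135) - 4259163 = √(-2131240) - 4259163 = 2*I*√532810 - 4259163 = -4259163 + 2*I*√532810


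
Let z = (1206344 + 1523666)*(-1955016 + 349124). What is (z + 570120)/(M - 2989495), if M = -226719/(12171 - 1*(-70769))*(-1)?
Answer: 363617307811472000/247948488581 ≈ 1.4665e+6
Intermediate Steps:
z = -4384101218920 (z = 2730010*(-1605892) = -4384101218920)
M = 226719/82940 (M = -226719/(12171 + 70769)*(-1) = -226719/82940*(-1) = 226719/82940 ≈ 2.7335)
(z + 570120)/(M - 2989495) = (-4384101218920 + 570120)/(226719/82940 - 2989495) = -4384100648800/(-247948488581/82940) = -4384100648800*(-82940/247948488581) = 363617307811472000/247948488581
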